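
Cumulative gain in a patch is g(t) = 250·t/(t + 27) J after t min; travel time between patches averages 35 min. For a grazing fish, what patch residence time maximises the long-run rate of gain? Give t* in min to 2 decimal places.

30.74 min

Optimal t* satisfies g'(t*) = g(t*)/(T + t*).
g'(t) = 250·27/(t + 27)². Setting 250·27/(t+27)² = 250t/[(t+27)(35+t)] gives 27(35+t) = t(t+27), so t² = 27×35 = 945.
t* = √945 = 30.74 min.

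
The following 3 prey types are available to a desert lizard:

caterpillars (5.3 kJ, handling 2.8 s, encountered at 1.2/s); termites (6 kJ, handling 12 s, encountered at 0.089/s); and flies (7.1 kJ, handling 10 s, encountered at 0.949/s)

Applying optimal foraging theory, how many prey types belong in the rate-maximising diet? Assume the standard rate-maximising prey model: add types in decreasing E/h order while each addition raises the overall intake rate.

1

Profitabilities (E/h, kJ/s): caterpillars 1.89, flies 0.71, termites 0.5. Add prey in this order while the next type's profitability exceeds the intake rate on those already taken.
Rate on top 1: 1.459. flies: 0.71 < 1.459 → exclude; stop.
Optimal diet: caterpillars — 1 of 3 types.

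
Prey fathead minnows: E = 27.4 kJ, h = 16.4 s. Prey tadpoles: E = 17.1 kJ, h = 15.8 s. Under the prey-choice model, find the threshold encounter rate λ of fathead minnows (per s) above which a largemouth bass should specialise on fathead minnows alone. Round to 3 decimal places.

At the threshold, the rate on fathead minnows alone equals the profitability of tadpoles: λ·27.4/(1 + λ·16.4) = 17.1/15.8 = 1.082.
Rearranging, λ(27.4 − 1.082×16.4) = 1.082, so λ = 1.082/9.651 = 0.1121 per s.

0.112 per s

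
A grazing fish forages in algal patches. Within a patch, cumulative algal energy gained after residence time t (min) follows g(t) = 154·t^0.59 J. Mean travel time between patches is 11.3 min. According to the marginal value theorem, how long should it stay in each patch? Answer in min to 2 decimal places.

16.26 min

Optimal t* satisfies g'(t*) = g(t*)/(T + t*).
g'(t) = 0.59·154·t^-0.41. Setting 0.59·154·t^-0.41 = 154·t^0.59/(11.3+t) gives 0.59(11.3+t) = t, so 0.41·t = 0.59×11.3.
t* = 0.59×11.3/0.41 = 16.26 min.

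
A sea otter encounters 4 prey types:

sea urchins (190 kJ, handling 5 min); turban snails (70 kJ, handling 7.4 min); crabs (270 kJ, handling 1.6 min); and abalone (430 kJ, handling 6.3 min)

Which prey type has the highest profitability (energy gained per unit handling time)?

In descending order of E/h:
crabs: 270/1.6 = 169 kJ/min
abalone: 430/6.3 = 68.3 kJ/min
sea urchins: 190/5 = 38 kJ/min
turban snails: 70/7.4 = 9.46 kJ/min

crabs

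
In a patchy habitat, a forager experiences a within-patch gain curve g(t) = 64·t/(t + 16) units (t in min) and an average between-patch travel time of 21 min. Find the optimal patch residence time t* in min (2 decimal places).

By the marginal value theorem, leave when the instantaneous gain rate g'(t) equals the habitat-wide average g(t)/(T + t).
g'(t) = 64·16/(t + 16)². Setting 64·16/(t+16)² = 64t/[(t+16)(21+t)] gives 16(21+t) = t(t+16), so t² = 16×21 = 336.
t* = √336 = 18.33 min.

18.33 min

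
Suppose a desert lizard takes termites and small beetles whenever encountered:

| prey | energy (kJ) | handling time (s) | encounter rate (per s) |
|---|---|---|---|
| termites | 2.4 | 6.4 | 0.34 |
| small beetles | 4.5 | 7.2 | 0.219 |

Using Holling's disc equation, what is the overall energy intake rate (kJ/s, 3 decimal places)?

Energy encountered per unit search time: 0.34×2.4 + 0.219×4.5 = 1.802 kJ/s.
Handling time per unit search time: 0.34×6.4 + 0.219×7.2 = 3.753.
Rate = 1.802/(1 + 3.753) = 0.379 kJ/s.

0.379 kJ/s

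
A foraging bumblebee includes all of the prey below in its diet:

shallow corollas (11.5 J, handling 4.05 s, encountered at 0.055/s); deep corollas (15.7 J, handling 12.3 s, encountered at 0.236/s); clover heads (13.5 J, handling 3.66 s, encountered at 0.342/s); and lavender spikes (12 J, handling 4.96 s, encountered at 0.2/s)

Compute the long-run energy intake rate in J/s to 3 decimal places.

1.783 J/s

R = Σλ_iE_i / (1 + Σλ_ih_i)
Numerator: 0.055×11.5 + 0.236×15.7 + 0.342×13.5 + 0.2×12 = 11.35
Denominator: 1 + 0.055×4.05 + 0.236×12.3 + 0.342×3.66 + 0.2×4.96 = 6.369
R = 11.35/6.369 = 1.783 J/s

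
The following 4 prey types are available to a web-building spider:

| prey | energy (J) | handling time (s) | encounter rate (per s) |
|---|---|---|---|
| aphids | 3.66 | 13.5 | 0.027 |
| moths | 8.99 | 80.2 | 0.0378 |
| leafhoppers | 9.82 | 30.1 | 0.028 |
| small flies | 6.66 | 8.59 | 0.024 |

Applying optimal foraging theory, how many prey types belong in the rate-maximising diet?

3

E/h in descending order: small flies 0.775, leafhoppers 0.326, aphids 0.271, moths 0.112 J/s. The optimal diet is the largest prefix of this list for which every included type satisfies E_i/h_i > R on the types above it.
Rate on top 1: 0.1325. leafhoppers: 0.326 > 0.1325 → include.
Rate on top 2: 0.2122. aphids: 0.271 > 0.2122 → include.
Rate on top 3: 0.2211. moths: 0.112 < 0.2211 → exclude; stop.
Optimal diet: small flies, leafhoppers, aphids — 3 of 4 types.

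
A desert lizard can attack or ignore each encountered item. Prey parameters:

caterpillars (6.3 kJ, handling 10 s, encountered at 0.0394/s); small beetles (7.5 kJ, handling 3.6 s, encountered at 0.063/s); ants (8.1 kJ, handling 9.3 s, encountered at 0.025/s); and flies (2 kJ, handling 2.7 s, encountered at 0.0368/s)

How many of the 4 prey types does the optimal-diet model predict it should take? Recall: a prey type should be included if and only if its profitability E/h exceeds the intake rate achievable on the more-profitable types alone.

Rank by E/h (kJ/s): small beetles 2.08, ants 0.871, flies 0.741, caterpillars 0.63. Include each in turn until the next type's E/h falls below the running intake rate.
Rate on top 1: 0.3851. ants: 0.871 > 0.3851 → include.
Rate on top 2: 0.4626. flies: 0.741 > 0.4626 → include.
Rate on top 3: 0.4803. caterpillars: 0.63 > 0.4803 → include.
Optimal diet: small beetles, ants, flies, caterpillars — 4 of 4 types.

4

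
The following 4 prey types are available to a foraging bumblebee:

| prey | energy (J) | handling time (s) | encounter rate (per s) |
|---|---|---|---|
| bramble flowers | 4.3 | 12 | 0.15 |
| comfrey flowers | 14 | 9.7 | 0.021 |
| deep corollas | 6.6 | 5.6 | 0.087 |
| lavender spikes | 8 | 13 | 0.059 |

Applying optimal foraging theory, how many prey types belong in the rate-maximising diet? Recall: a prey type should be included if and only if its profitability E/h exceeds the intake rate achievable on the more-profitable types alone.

3

Profitabilities (E/h, J/s): comfrey flowers 1.44, deep corollas 1.18, lavender spikes 0.615, bramble flowers 0.358. Add prey in this order while the next type's profitability exceeds the intake rate on those already taken.
Rate on top 1: 0.2442. deep corollas: 1.18 > 0.2442 → include.
Rate on top 2: 0.5135. lavender spikes: 0.615 > 0.5135 → include.
Rate on top 3: 0.5453. bramble flowers: 0.358 < 0.5453 → exclude; stop.
Optimal diet: comfrey flowers, deep corollas, lavender spikes — 3 of 4 types.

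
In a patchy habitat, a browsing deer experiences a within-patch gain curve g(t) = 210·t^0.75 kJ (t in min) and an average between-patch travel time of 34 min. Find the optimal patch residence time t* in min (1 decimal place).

Maximise g(t)/(T+t): set derivative to zero → g'(t)(T+t) = g(t).
g'(t) = 0.75·210·t^-0.25. Setting 0.75·210·t^-0.25 = 210·t^0.75/(34+t) gives 0.75(34+t) = t, so 0.25·t = 0.75×34.
t* = 0.75×34/0.25 = 102 min.

102.0 min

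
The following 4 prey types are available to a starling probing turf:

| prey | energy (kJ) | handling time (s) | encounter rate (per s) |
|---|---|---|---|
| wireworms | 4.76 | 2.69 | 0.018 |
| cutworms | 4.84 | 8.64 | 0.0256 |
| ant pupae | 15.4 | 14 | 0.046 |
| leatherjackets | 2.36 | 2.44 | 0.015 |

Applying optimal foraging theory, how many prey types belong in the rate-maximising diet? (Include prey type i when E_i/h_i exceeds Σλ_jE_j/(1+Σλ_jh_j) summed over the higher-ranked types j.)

4

Profitabilities (E/h, kJ/s): wireworms 1.77, ant pupae 1.1, leatherjackets 0.967, cutworms 0.56. Add prey in this order while the next type's profitability exceeds the intake rate on those already taken.
Rate on top 1: 0.08172. ant pupae: 1.1 > 0.08172 → include.
Rate on top 2: 0.4692. leatherjackets: 0.967 > 0.4692 → include.
Rate on top 3: 0.4797. cutworms: 0.56 > 0.4797 → include.
Optimal diet: wireworms, ant pupae, leatherjackets, cutworms — 4 of 4 types.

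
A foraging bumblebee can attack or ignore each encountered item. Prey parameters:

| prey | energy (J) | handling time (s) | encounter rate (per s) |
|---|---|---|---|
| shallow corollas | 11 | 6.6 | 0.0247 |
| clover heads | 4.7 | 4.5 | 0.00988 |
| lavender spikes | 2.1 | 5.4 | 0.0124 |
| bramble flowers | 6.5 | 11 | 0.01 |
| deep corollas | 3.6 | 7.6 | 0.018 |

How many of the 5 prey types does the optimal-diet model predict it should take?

Rank by E/h (J/s): shallow corollas 1.67, clover heads 1.04, bramble flowers 0.591, deep corollas 0.474, lavender spikes 0.389. Include each in turn until the next type's E/h falls below the running intake rate.
Rate on top 1: 0.2336. clover heads: 1.04 > 0.2336 → include.
Rate on top 2: 0.2635. bramble flowers: 0.591 > 0.2635 → include.
Rate on top 3: 0.2908. deep corollas: 0.474 > 0.2908 → include.
Rate on top 4: 0.308. lavender spikes: 0.389 > 0.308 → include.
Optimal diet: shallow corollas, clover heads, bramble flowers, deep corollas, lavender spikes — 5 of 5 types.

5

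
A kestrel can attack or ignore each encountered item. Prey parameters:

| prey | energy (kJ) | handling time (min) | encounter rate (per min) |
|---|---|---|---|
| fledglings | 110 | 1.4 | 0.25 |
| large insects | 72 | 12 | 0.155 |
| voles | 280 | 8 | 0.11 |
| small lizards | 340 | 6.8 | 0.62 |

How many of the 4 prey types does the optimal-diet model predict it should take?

E/h in descending order: fledglings 78.6, small lizards 50, voles 35, large insects 6 kJ/min. The optimal diet is the largest prefix of this list for which every included type satisfies E_i/h_i > R on the types above it.
Rate on top 1: 20.37. small lizards: 50 > 20.37 → include.
Rate on top 2: 42.81. voles: 35 < 42.81 → exclude; stop.
Optimal diet: fledglings, small lizards — 2 of 4 types.

2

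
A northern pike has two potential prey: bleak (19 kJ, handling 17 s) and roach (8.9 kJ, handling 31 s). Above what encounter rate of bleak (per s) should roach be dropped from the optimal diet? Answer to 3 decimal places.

0.020 per s

The zero-one rule: include roach iff E₂/h₂ > λE₁/(1+λh₁). Equality gives the switch point.
λE₁h₂ = E₂ + λE₂h₁ ⇒ λ = E₂/(E₁h₂ − E₂h₁) = 8.9/(589 − 151.3) = 0.02033 per s.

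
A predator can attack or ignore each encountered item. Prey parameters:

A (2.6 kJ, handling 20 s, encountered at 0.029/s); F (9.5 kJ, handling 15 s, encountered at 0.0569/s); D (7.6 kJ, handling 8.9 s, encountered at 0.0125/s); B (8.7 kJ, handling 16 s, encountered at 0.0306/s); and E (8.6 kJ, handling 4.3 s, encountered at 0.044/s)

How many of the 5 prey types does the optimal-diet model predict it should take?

4

E/h in descending order: E 2, D 0.854, F 0.633, B 0.544, A 0.13 kJ/s. The optimal diet is the largest prefix of this list for which every included type satisfies E_i/h_i > R on the types above it.
Rate on top 1: 0.3182. D: 0.854 > 0.3182 → include.
Rate on top 2: 0.364. F: 0.633 > 0.364 → include.
Rate on top 3: 0.4707. B: 0.544 > 0.4707 → include.
Rate on top 4: 0.4843. A: 0.13 < 0.4843 → exclude; stop.
Optimal diet: E, D, F, B — 4 of 5 types.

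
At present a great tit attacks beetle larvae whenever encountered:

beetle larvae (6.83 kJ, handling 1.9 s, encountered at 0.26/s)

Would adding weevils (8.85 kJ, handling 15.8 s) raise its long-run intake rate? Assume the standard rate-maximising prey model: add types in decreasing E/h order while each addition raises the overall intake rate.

No

Intake rate on the current diet: R = (0.26×6.83) / (1 + 0.26×1.9) = 1.776/1.494 = 1.189 kJ/s.
Profitability of weevils: 8.85/15.8 = 0.5601 kJ/s.
0.5601 < 1.189, so adding weevils would lower the average — exclude it.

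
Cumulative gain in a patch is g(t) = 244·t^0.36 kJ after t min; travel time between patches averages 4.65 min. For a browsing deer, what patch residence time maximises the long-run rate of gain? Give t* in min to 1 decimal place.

2.6 min

Optimal t* satisfies g'(t*) = g(t*)/(T + t*).
g'(t) = 0.36·244·t^-0.64. Setting 0.36·244·t^-0.64 = 244·t^0.36/(4.65+t) gives 0.36(4.65+t) = t, so 0.64·t = 0.36×4.65.
t* = 0.36×4.65/0.64 = 2.616 min.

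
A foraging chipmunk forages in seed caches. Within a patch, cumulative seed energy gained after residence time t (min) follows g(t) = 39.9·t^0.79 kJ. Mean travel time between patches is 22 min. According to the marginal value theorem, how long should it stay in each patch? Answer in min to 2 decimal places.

82.76 min

By the marginal value theorem, leave when the instantaneous gain rate g'(t) equals the habitat-wide average g(t)/(T + t).
g'(t) = 0.79·39.9·t^-0.21. Setting 0.79·39.9·t^-0.21 = 39.9·t^0.79/(22+t) gives 0.79(22+t) = t, so 0.21·t = 0.79×22.
t* = 0.79×22/0.21 = 82.76 min.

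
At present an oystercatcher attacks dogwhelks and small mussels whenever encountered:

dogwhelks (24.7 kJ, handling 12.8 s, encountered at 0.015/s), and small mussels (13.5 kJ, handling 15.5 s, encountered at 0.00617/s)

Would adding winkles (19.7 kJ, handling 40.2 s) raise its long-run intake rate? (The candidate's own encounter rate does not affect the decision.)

Current rate: (0.015×24.7 + 0.00617×13.5)/(1 + 0.015×12.8 + 0.00617×15.5) = 0.3524 kJ/s.
Profitability of winkles: 19.7/40.2 = 0.49 kJ/s.
0.49 > 0.3524, so adding winkles raises the average — include it.

Yes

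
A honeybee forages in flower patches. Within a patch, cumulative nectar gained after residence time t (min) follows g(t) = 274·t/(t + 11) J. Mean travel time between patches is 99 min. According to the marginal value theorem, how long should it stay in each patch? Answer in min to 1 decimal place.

33.0 min

Optimal t* satisfies g'(t*) = g(t*)/(T + t*).
g'(t) = 274·11/(t + 11)². Setting 274·11/(t+11)² = 274t/[(t+11)(99+t)] gives 11(99+t) = t(t+11), so t² = 11×99 = 1089.
t* = √1089 = 33 min.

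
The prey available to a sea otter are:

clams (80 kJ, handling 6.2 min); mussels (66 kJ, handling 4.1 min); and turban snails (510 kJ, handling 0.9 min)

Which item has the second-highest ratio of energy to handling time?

Profitability E/h (kJ/min): clams = 80/6.2 = 12.9, mussels = 66/4.1 = 16.1, turban snails = 510/0.9 = 567.
Ranked: turban snails > mussels > clams.

mussels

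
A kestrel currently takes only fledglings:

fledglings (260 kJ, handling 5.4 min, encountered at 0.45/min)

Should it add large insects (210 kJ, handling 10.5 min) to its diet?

On fledglings alone, R = ΣλE/(1+Σλh) = 117/3.43 = 34.11 kJ/min.
large insects: E/h = 210/10.5 = 20 kJ/min.
Since 20 < R, time spent handling large insects is better spent searching.

No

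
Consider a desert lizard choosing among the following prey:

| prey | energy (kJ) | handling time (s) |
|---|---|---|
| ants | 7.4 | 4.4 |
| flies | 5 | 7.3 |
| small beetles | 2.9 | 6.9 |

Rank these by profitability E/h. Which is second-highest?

flies

Profitability E/h (kJ/s): ants = 7.4/4.4 = 1.68, flies = 5/7.3 = 0.685, small beetles = 2.9/6.9 = 0.42.
Ranked: ants > flies > small beetles.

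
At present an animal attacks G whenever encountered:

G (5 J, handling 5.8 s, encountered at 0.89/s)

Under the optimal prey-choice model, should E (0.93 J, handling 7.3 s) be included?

No

Intake rate on the current diet: R = (0.89×5) / (1 + 0.89×5.8) = 4.45/6.162 = 0.7222 J/s.
Profitability of E: 0.93/7.3 = 0.1274 J/s.
0.1274 < 0.7222, so adding E would lower the average — exclude it.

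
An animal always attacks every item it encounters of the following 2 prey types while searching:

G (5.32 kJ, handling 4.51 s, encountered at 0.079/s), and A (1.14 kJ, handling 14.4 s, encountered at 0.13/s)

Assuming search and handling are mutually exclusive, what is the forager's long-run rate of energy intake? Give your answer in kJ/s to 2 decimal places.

0.18 kJ/s

R = Σλ_iE_i / (1 + Σλ_ih_i)
Numerator: 0.079×5.32 + 0.13×1.14 = 0.5685
Denominator: 1 + 0.079×4.51 + 0.13×14.4 = 3.228
R = 0.5685/3.228 = 0.1761 kJ/s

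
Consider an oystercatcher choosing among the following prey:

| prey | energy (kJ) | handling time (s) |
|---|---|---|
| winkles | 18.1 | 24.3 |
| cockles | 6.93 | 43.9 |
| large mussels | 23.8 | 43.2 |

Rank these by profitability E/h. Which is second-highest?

large mussels

In descending order of E/h:
winkles: 18.1/24.3 = 0.745 kJ/s
large mussels: 23.8/43.2 = 0.551 kJ/s
cockles: 6.93/43.9 = 0.158 kJ/s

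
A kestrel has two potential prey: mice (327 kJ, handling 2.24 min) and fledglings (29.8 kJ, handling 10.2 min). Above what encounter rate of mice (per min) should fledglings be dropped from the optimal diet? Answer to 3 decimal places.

0.009 per min

Drop fledglings once their profitability E₂/h₂ falls below the rate achievable on mice alone: E₂/h₂ = λE₁/(1 + λh₁).
Solve for λ: λE₁h₂ = E₂(1 + λh₁) → λ(E₁h₂ − E₂h₁) = E₂ → λ = E₂/(E₁h₂ − E₂h₁).
λ = 29.8/(327×10.2 − 29.8×2.24) = 29.8/3269 = 0.009117 per min.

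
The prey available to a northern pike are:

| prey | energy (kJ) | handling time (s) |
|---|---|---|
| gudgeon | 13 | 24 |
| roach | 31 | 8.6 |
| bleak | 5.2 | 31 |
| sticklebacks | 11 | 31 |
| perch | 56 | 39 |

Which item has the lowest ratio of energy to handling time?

Profitability E/h (kJ/s): gudgeon = 13/24 = 0.542, roach = 31/8.6 = 3.6, bleak = 5.2/31 = 0.168, sticklebacks = 11/31 = 0.355, perch = 56/39 = 1.44.
Ranked: roach > perch > gudgeon > sticklebacks > bleak.

bleak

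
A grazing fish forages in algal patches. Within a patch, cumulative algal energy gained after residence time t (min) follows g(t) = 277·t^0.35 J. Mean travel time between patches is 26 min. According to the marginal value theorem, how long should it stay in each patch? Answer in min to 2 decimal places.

By the marginal value theorem, leave when the instantaneous gain rate g'(t) equals the habitat-wide average g(t)/(T + t).
g'(t) = 0.35·277·t^-0.65. Setting 0.35·277·t^-0.65 = 277·t^0.35/(26+t) gives 0.35(26+t) = t, so 0.65·t = 0.35×26.
t* = 0.35×26/0.65 = 14 min.

14.00 min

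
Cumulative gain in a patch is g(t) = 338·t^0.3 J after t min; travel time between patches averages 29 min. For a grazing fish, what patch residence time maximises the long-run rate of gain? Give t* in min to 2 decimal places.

Optimal t* satisfies g'(t*) = g(t*)/(T + t*).
g'(t) = 0.3·338·t^-0.7. Setting 0.3·338·t^-0.7 = 338·t^0.3/(29+t) gives 0.3(29+t) = t, so 0.70·t = 0.3×29.
t* = 0.3×29/0.70 = 12.43 min.

12.43 min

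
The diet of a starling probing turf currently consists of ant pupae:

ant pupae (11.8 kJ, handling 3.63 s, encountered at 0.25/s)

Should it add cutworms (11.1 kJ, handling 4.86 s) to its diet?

Current rate: (0.25×11.8)/(1 + 0.25×3.63) = 1.547 kJ/s.
cutworms: E/h = 11.1/4.86 = 2.284 kJ/s.
Since 2.284 > R, including cutworms increases the long-run rate.

Yes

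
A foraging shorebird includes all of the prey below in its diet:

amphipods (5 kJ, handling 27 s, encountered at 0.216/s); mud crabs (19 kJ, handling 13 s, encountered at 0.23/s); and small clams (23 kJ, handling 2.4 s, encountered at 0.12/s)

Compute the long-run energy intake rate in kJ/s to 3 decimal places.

0.812 kJ/s

Energy encountered per unit search time: 0.216×5 + 0.23×19 + 0.12×23 = 8.21 kJ/s.
Handling time per unit search time: 0.216×27 + 0.23×13 + 0.12×2.4 = 9.11.
Rate = 8.21/(1 + 9.11) = 0.8121 kJ/s.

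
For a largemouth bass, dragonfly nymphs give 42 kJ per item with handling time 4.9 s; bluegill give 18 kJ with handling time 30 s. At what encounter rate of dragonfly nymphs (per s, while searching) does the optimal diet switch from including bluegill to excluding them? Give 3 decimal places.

At the threshold, the rate on dragonfly nymphs alone equals the profitability of bluegill: λ·42/(1 + λ·4.9) = 18/30 = 0.6.
Rearranging, λ(42 − 0.6×4.9) = 0.6, so λ = 0.6/39.06 = 0.01536 per s.

0.015 per s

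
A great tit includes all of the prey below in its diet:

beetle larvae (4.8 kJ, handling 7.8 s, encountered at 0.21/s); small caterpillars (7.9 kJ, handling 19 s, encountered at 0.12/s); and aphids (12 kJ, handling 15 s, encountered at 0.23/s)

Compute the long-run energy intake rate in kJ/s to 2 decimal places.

R = Σλ_iE_i / (1 + Σλ_ih_i)
Numerator: 0.21×4.8 + 0.12×7.9 + 0.23×12 = 4.716
Denominator: 1 + 0.21×7.8 + 0.12×19 + 0.23×15 = 8.368
R = 4.716/8.368 = 0.5636 kJ/s

0.56 kJ/s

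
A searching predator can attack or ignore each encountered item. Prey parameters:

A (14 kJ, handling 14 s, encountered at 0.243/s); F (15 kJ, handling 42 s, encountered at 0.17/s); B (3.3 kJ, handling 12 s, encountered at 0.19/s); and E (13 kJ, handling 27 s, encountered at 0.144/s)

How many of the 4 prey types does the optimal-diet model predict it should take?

Rank by E/h (kJ/s): A 1, E 0.481, F 0.357, B 0.275. Include each in turn until the next type's E/h falls below the running intake rate.
Rate on top 1: 0.7728. E: 0.481 < 0.7728 → exclude; stop.
Optimal diet: A — 1 of 4 types.

1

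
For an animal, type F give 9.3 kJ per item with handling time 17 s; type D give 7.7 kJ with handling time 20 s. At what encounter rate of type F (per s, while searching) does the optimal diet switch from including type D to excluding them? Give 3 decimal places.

0.140 per s

Drop type D once their profitability E₂/h₂ falls below the rate achievable on type F alone: E₂/h₂ = λE₁/(1 + λh₁).
Solve for λ: λE₁h₂ = E₂(1 + λh₁) → λ(E₁h₂ − E₂h₁) = E₂ → λ = E₂/(E₁h₂ − E₂h₁).
λ = 7.7/(9.3×20 − 7.7×17) = 7.7/55.1 = 0.1397 per s.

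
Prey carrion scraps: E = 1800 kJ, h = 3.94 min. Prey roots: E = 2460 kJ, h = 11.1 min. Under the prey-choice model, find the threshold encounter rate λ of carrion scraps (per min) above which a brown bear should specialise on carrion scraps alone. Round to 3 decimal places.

0.239 per min

At the threshold, the rate on carrion scraps alone equals the profitability of roots: λ·1800/(1 + λ·3.94) = 2460/11.1 = 221.6.
Rearranging, λ(1800 − 221.6×3.94) = 221.6, so λ = 221.6/926.8 = 0.2391 per min.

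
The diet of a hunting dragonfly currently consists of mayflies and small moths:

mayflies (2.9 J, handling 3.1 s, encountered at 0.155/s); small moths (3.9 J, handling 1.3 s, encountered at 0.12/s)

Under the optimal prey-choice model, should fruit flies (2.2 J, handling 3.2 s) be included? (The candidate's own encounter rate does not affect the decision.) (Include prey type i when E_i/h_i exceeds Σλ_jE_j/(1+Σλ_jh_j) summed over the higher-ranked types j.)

Yes

On mayflies and small moths alone, R = ΣλE/(1+Σλh) = 0.9175/1.636 = 0.5606 J/s.
Profitability of fruit flies: 2.2/3.2 = 0.6875 J/s.
Since 0.6875 > R, including fruit flies increases the long-run rate.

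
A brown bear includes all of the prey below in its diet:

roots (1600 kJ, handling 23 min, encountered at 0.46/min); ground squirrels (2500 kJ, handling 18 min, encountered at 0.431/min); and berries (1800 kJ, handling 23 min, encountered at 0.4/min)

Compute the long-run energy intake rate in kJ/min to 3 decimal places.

R = (0.46×1600 + 0.431×2500 + 0.4×1800) / (1 + 0.46×23 + 0.431×18 + 0.4×23) = 2534/28.54 = 88.78 kJ/min.

88.776 kJ/min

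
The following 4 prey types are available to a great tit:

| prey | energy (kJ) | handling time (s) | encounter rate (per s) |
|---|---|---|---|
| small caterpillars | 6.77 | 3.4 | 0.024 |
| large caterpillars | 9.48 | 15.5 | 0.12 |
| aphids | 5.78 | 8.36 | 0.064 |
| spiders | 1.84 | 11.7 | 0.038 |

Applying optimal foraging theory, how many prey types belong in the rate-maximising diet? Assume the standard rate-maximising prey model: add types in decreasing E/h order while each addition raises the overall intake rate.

3

Rank by E/h (kJ/s): small caterpillars 1.99, aphids 0.691, large caterpillars 0.612, spiders 0.157. Include each in turn until the next type's E/h falls below the running intake rate.
Rate on top 1: 0.1502. aphids: 0.691 > 0.1502 → include.
Rate on top 2: 0.3293. large caterpillars: 0.612 > 0.3293 → include.
Rate on top 3: 0.4803. spiders: 0.157 < 0.4803 → exclude; stop.
Optimal diet: small caterpillars, aphids, large caterpillars — 3 of 4 types.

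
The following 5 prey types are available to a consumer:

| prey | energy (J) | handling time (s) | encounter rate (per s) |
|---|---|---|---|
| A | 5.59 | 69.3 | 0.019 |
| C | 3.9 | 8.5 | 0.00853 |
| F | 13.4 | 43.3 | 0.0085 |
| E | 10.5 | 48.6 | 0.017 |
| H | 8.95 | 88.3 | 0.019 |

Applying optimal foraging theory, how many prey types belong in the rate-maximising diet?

3

Profitabilities (E/h, J/s): C 0.459, F 0.309, E 0.216, H 0.101, A 0.0807. Add prey in this order while the next type's profitability exceeds the intake rate on those already taken.
Rate on top 1: 0.03102. F: 0.309 > 0.03102 → include.
Rate on top 2: 0.1022. E: 0.216 > 0.1022 → include.
Rate on top 3: 0.1437. H: 0.101 < 0.1437 → exclude; stop.
Optimal diet: C, F, E — 3 of 5 types.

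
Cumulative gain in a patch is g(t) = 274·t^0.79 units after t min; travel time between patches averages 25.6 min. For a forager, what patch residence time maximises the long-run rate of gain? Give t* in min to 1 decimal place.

Maximise g(t)/(T+t): set derivative to zero → g'(t)(T+t) = g(t).
g'(t) = 0.79·274·t^-0.21. Setting 0.79·274·t^-0.21 = 274·t^0.79/(25.6+t) gives 0.79(25.6+t) = t, so 0.21·t = 0.79×25.6.
t* = 0.79×25.6/0.21 = 96.3 min.

96.3 min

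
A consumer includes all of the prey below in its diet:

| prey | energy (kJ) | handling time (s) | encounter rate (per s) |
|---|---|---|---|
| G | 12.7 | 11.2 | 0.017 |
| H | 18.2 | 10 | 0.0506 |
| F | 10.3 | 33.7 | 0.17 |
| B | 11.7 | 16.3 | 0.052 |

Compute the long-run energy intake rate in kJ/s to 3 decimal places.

R = (0.017×12.7 + 0.0506×18.2 + 0.17×10.3 + 0.052×11.7) / (1 + 0.017×11.2 + 0.0506×10 + 0.17×33.7 + 0.052×16.3) = 3.496/8.273 = 0.4226 kJ/s.

0.423 kJ/s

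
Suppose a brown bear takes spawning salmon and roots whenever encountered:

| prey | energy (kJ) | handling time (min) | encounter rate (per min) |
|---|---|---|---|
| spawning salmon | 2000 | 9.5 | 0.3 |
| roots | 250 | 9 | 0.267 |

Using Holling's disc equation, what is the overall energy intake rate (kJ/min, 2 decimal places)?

106.63 kJ/min

Energy encountered per unit search time: 0.3×2000 + 0.267×250 = 666.8 kJ/min.
Handling time per unit search time: 0.3×9.5 + 0.267×9 = 5.253.
Rate = 666.8/(1 + 5.253) = 106.6 kJ/min.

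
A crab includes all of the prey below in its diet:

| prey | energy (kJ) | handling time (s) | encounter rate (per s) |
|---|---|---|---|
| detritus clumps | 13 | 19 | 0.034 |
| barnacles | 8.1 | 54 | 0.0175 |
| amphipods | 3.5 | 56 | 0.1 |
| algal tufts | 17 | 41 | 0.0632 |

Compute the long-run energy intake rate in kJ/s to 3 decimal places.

R = Σλ_iE_i / (1 + Σλ_ih_i)
Numerator: 0.034×13 + 0.0175×8.1 + 0.1×3.5 + 0.0632×17 = 2.008
Denominator: 1 + 0.034×19 + 0.0175×54 + 0.1×56 + 0.0632×41 = 10.78
R = 2.008/10.78 = 0.1862 kJ/s

0.186 kJ/s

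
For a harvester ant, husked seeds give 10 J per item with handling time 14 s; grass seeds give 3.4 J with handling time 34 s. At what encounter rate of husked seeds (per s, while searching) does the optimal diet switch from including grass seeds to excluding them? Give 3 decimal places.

0.012 per s

At the threshold, the rate on husked seeds alone equals the profitability of grass seeds: λ·10/(1 + λ·14) = 3.4/34 = 0.1.
Rearranging, λ(10 − 0.1×14) = 0.1, so λ = 0.1/8.6 = 0.01163 per s.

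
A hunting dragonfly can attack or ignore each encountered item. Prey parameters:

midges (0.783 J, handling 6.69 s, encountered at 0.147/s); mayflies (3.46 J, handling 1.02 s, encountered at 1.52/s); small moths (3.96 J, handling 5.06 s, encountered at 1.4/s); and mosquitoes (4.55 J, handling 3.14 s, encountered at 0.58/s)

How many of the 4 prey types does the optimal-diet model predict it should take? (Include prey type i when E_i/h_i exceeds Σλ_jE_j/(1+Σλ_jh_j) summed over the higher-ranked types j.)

Profitabilities (E/h, J/s): mayflies 3.39, mosquitoes 1.45, small moths 0.783, midges 0.117. Add prey in this order while the next type's profitability exceeds the intake rate on those already taken.
Rate on top 1: 2.062. mosquitoes: 1.45 < 2.062 → exclude; stop.
Optimal diet: mayflies — 1 of 4 types.

1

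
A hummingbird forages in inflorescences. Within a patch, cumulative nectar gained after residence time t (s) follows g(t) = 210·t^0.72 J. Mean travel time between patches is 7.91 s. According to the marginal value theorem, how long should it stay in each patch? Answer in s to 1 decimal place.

Maximise g(t)/(T+t): set derivative to zero → g'(t)(T+t) = g(t).
g'(t) = 0.72·210·t^-0.28. Setting 0.72·210·t^-0.28 = 210·t^0.72/(7.91+t) gives 0.72(7.91+t) = t, so 0.28·t = 0.72×7.91.
t* = 0.72×7.91/0.28 = 20.34 s.

20.3 s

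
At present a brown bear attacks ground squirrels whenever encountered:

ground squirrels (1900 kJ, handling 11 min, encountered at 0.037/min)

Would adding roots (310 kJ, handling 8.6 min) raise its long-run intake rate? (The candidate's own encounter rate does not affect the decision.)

No

Current rate: (0.037×1900)/(1 + 0.037×11) = 49.96 kJ/min.
Profitability of roots: 310/8.6 = 36.05 kJ/min.
36.05 < 49.96, so adding roots would lower the average — exclude it.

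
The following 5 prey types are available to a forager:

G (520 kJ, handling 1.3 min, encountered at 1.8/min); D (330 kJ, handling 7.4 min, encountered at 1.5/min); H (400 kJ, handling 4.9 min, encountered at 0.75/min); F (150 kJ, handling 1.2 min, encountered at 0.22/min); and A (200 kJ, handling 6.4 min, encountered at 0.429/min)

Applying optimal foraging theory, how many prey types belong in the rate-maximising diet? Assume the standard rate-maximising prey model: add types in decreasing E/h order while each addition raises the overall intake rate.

Rank by E/h (kJ/min): G 400, F 125, H 81.6, D 44.6, A 31.2. Include each in turn until the next type's E/h falls below the running intake rate.
Rate on top 1: 280.2. F: 125 < 280.2 → exclude; stop.
Optimal diet: G — 1 of 5 types.

1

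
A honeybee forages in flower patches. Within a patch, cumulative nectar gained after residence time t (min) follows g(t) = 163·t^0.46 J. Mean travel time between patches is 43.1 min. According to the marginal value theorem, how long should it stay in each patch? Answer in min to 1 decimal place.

36.7 min

Maximise g(t)/(T+t): set derivative to zero → g'(t)(T+t) = g(t).
g'(t) = 0.46·163·t^-0.54. Setting 0.46·163·t^-0.54 = 163·t^0.46/(43.1+t) gives 0.46(43.1+t) = t, so 0.54·t = 0.46×43.1.
t* = 0.46×43.1/0.54 = 36.71 min.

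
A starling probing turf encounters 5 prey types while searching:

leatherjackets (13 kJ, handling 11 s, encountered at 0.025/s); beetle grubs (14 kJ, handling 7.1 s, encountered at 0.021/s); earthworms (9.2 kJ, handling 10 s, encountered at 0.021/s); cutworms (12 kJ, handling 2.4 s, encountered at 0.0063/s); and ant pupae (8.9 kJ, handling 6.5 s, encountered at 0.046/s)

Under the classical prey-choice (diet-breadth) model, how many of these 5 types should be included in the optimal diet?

Rank by E/h (kJ/s): cutworms 5, beetle grubs 1.97, ant pupae 1.37, leatherjackets 1.18, earthworms 0.92. Include each in turn until the next type's E/h falls below the running intake rate.
Rate on top 1: 0.07447. beetle grubs: 1.97 > 0.07447 → include.
Rate on top 2: 0.3175. ant pupae: 1.37 > 0.3175 → include.
Rate on top 3: 0.5324. leatherjackets: 1.18 > 0.5324 → include.
Rate on top 4: 0.6351. earthworms: 0.92 > 0.6351 → include.
Optimal diet: cutworms, beetle grubs, ant pupae, leatherjackets, earthworms — 5 of 5 types.

5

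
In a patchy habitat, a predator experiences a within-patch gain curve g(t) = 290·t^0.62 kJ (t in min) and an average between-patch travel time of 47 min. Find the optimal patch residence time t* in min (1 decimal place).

76.7 min

By the marginal value theorem, leave when the instantaneous gain rate g'(t) equals the habitat-wide average g(t)/(T + t).
g'(t) = 0.62·290·t^-0.38. Setting 0.62·290·t^-0.38 = 290·t^0.62/(47+t) gives 0.62(47+t) = t, so 0.38·t = 0.62×47.
t* = 0.62×47/0.38 = 76.68 min.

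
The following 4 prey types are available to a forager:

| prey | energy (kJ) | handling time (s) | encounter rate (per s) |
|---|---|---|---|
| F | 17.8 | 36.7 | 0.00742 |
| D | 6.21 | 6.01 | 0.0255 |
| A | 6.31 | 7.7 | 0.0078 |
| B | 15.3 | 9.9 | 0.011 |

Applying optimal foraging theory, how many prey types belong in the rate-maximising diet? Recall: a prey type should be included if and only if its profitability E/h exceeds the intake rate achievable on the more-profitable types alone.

4

Profitabilities (E/h, kJ/s): B 1.55, D 1.03, A 0.819, F 0.485. Add prey in this order while the next type's profitability exceeds the intake rate on those already taken.
Rate on top 1: 0.1518. D: 1.03 > 0.1518 → include.
Rate on top 2: 0.2588. A: 0.819 > 0.2588 → include.
Rate on top 3: 0.2843. F: 0.485 > 0.2843 → include.
Optimal diet: B, D, A, F — 4 of 4 types.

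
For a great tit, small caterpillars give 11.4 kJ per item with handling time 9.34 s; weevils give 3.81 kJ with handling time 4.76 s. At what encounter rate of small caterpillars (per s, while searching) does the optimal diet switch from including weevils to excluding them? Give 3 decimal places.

The zero-one rule: include weevils iff E₂/h₂ > λE₁/(1+λh₁). Equality gives the switch point.
λE₁h₂ = E₂ + λE₂h₁ ⇒ λ = E₂/(E₁h₂ − E₂h₁) = 3.81/(54.26 − 35.59) = 0.204 per s.

0.204 per s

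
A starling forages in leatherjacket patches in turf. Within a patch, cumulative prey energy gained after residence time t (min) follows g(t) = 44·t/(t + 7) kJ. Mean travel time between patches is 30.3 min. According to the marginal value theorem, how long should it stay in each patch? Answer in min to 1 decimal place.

By the marginal value theorem, leave when the instantaneous gain rate g'(t) equals the habitat-wide average g(t)/(T + t).
g'(t) = 44·7/(t + 7)². Setting 44·7/(t+7)² = 44t/[(t+7)(30.3+t)] gives 7(30.3+t) = t(t+7), so t² = 7×30.3 = 212.1.
t* = √212.1 = 14.56 min.

14.6 min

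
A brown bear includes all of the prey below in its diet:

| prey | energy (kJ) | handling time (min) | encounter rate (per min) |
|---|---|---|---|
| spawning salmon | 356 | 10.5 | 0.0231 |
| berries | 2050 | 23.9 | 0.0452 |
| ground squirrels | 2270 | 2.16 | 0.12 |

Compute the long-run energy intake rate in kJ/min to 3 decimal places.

R = (0.0231×356 + 0.0452×2050 + 0.12×2270) / (1 + 0.0231×10.5 + 0.0452×23.9 + 0.12×2.16) = 373.3/2.582 = 144.6 kJ/min.

144.570 kJ/min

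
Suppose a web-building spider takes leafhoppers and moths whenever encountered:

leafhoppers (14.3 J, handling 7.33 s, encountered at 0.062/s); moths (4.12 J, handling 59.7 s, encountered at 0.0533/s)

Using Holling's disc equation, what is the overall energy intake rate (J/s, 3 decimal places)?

R = Σλ_iE_i / (1 + Σλ_ih_i)
Numerator: 0.062×14.3 + 0.0533×4.12 = 1.106
Denominator: 1 + 0.062×7.33 + 0.0533×59.7 = 4.636
R = 1.106/4.636 = 0.2386 J/s

0.239 J/s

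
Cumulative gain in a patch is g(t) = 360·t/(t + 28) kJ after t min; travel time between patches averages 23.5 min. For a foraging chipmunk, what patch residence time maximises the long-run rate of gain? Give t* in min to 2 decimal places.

Optimal t* satisfies g'(t*) = g(t*)/(T + t*).
g'(t) = 360·28/(t + 28)². Setting 360·28/(t+28)² = 360t/[(t+28)(23.5+t)] gives 28(23.5+t) = t(t+28), so t² = 28×23.5 = 658.
t* = √658 = 25.65 min.

25.65 min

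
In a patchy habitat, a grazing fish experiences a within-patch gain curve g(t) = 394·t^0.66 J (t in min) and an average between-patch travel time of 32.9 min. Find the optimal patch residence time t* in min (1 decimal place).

63.9 min

Maximise g(t)/(T+t): set derivative to zero → g'(t)(T+t) = g(t).
g'(t) = 0.66·394·t^-0.34. Setting 0.66·394·t^-0.34 = 394·t^0.66/(32.9+t) gives 0.66(32.9+t) = t, so 0.34·t = 0.66×32.9.
t* = 0.66×32.9/0.34 = 63.86 min.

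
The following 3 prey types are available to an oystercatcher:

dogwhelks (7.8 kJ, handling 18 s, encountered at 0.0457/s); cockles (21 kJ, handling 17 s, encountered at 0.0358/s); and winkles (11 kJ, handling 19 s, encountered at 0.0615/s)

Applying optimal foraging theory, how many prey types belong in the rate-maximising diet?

Rank by E/h (kJ/s): cockles 1.24, winkles 0.579, dogwhelks 0.433. Include each in turn until the next type's E/h falls below the running intake rate.
Rate on top 1: 0.4674. winkles: 0.579 > 0.4674 → include.
Rate on top 2: 0.5143. dogwhelks: 0.433 < 0.5143 → exclude; stop.
Optimal diet: cockles, winkles — 2 of 3 types.

2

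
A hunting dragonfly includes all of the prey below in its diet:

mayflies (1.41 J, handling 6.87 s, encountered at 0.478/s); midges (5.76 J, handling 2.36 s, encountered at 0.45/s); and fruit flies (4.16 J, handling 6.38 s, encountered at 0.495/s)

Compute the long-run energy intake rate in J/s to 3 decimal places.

0.626 J/s

R = (0.478×1.41 + 0.45×5.76 + 0.495×4.16) / (1 + 0.478×6.87 + 0.45×2.36 + 0.495×6.38) = 5.325/8.504 = 0.6262 J/s.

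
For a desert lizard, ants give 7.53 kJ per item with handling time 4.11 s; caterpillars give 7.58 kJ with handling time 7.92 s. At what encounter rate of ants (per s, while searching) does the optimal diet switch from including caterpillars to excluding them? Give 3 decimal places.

The zero-one rule: include caterpillars iff E₂/h₂ > λE₁/(1+λh₁). Equality gives the switch point.
λE₁h₂ = E₂ + λE₂h₁ ⇒ λ = E₂/(E₁h₂ − E₂h₁) = 7.58/(59.64 − 31.15) = 0.2661 per s.

0.266 per s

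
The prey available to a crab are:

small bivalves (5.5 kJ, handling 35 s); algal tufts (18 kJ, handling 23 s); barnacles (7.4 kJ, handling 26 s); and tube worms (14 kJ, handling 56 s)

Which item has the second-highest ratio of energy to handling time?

barnacles

Profitability E/h (kJ/s): small bivalves = 5.5/35 = 0.157, algal tufts = 18/23 = 0.783, barnacles = 7.4/26 = 0.285, tube worms = 14/56 = 0.25.
Ranked: algal tufts > barnacles > tube worms > small bivalves.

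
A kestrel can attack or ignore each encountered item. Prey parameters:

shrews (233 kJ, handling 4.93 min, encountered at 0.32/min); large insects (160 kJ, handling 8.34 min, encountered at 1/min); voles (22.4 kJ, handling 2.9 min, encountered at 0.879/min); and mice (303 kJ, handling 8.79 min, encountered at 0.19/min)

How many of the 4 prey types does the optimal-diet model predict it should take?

2

E/h in descending order: shrews 47.3, mice 34.5, large insects 19.2, voles 7.72 kJ/min. The optimal diet is the largest prefix of this list for which every included type satisfies E_i/h_i > R on the types above it.
Rate on top 1: 28.93. mice: 34.5 > 28.93 → include.
Rate on top 2: 31.11. large insects: 19.2 < 31.11 → exclude; stop.
Optimal diet: shrews, mice — 2 of 4 types.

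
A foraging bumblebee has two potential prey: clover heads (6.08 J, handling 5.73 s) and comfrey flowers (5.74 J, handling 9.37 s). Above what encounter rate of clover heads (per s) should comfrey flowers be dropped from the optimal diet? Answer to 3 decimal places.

At the threshold, the rate on clover heads alone equals the profitability of comfrey flowers: λ·6.08/(1 + λ·5.73) = 5.74/9.37 = 0.6126.
Rearranging, λ(6.08 − 0.6126×5.73) = 0.6126, so λ = 0.6126/2.57 = 0.2384 per s.

0.238 per s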